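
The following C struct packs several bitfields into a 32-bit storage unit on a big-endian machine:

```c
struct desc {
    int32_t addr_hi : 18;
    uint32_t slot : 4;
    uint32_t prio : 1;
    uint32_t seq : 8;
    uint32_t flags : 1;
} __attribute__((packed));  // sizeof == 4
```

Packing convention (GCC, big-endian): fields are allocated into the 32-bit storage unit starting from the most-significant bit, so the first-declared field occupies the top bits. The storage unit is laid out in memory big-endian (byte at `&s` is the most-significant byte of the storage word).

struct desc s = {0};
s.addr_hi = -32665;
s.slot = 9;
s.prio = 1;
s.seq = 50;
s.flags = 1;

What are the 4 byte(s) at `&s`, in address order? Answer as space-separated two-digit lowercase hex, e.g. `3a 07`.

addr_hi:18 = -32665 → 0x38067 << 14 → word 0xe019c000
slot:4 = 9 → 0x9 << 10 → word 0xe019e400
prio:1 = 1 → 0x1 << 9 → word 0xe019e600
seq:8 = 50 → 0x32 << 1 → word 0xe019e664
flags:1 = 1 → 0x1 << 0 → word 0xe019e665
word = 0xe019e665 → big-endian bytes:
  [0]=0xe0  [1]=0x19  [2]=0xe6  [3]=0x65

e0 19 e6 65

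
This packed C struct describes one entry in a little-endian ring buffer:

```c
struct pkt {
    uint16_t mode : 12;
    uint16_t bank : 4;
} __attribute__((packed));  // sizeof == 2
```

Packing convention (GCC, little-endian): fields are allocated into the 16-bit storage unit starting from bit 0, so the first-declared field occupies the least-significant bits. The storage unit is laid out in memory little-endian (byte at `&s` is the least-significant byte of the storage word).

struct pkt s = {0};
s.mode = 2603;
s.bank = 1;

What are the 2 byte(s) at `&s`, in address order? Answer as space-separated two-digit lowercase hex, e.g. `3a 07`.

mode (12b) val=2603 bits=0xa2b at bit 0: 0x0a2b
bank (4b) val=1 bits=0x1 at bit 12: 0x1a2b
word = 0x1a2b → little-endian bytes:
  [0]=0x2b  [1]=0x1a

2b 1a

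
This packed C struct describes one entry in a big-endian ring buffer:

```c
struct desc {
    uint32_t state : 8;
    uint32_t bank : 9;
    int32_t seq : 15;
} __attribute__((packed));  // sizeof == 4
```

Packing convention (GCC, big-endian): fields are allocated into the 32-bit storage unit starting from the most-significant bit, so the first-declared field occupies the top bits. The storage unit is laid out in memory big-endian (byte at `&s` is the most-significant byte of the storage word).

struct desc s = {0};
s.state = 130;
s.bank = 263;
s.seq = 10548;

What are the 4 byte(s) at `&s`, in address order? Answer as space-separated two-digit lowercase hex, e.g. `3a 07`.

state (8b) val=130 bits=0x82 at bit 24: 0x82000000
bank (9b) val=263 bits=0x107 at bit 15: 0x82838000
seq (15b) val=10548 bits=0x2934 at bit 0: 0x8283a934
word = 0x8283a934 → big-endian bytes:
  [0]=0x82  [1]=0x83  [2]=0xa9  [3]=0x34

82 83 a9 34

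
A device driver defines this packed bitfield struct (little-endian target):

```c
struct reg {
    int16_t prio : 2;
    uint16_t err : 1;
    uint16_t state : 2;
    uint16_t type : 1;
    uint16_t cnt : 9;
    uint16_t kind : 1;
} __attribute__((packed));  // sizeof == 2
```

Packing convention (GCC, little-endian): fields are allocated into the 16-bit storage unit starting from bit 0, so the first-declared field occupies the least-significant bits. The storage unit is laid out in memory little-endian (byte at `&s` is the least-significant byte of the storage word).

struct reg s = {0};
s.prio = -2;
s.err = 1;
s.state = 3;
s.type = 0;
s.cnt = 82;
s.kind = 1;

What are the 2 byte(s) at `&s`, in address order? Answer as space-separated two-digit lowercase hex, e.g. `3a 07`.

prio (2b) val=-2 bits=0x2 at bit 0: 0x0002
err (1b) val=1 bits=0x1 at bit 2: 0x0006
state (2b) val=3 bits=0x3 at bit 3: 0x001e
type (1b) val=0 bits=0x0 at bit 5: 0x001e
cnt (9b) val=82 bits=0x52 at bit 6: 0x149e
kind (1b) val=1 bits=0x1 at bit 15: 0x949e
word = 0x949e → little-endian bytes:
  [0]=0x9e  [1]=0x94

9e 94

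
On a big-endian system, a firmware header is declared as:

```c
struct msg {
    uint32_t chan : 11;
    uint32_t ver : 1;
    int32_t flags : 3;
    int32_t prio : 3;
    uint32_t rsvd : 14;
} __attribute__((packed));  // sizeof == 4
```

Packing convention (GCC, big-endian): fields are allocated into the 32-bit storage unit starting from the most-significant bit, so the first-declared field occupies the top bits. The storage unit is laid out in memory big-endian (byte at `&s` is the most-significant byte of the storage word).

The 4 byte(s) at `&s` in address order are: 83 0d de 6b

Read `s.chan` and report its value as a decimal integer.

1048

[0]=0x83 [1]=0x0d [2]=0xde [3]=0x6b (big-endian) → word 0x830dde6b
chan [21+:11] = (word>>21) & 0x7ff = 1048  ←
ver [20+:1] = (word>>20) & 0x1 = 0
flags [17+:3] = (word>>17) & 0x7 = 6
prio [14+:3] = (word>>14) & 0x7 = 7
rsvd [0+:14] = (word>>0) & 0x3fff = 7787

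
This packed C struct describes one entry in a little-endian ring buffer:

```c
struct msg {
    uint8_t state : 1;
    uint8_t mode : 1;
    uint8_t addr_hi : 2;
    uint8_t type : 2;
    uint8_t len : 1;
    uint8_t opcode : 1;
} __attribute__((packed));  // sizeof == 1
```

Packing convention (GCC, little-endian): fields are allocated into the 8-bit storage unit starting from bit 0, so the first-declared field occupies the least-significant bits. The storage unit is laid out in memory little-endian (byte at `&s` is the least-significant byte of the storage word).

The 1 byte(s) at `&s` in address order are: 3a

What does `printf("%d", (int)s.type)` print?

[0]=0x3a (little-endian) → word 0x3a
state [0+:1] = (word>>0) & 0x1 = 0
mode [1+:1] = (word>>1) & 0x1 = 1
addr_hi [2+:2] = (word>>2) & 0x3 = 2
type [4+:2] = (word>>4) & 0x3 = 3  ←
len [6+:1] = (word>>6) & 0x1 = 0
opcode [7+:1] = (word>>7) & 0x1 = 0

3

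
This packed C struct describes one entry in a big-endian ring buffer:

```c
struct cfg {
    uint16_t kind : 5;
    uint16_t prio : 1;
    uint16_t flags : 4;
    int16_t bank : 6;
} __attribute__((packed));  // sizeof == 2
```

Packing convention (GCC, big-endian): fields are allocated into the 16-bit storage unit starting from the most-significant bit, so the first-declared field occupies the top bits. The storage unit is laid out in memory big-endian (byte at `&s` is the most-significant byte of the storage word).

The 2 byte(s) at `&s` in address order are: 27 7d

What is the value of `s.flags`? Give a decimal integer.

[0]=0x27 [1]=0x7d (big-endian) → word 0x277d
kind [11+:5] = (word>>11) & 0x1f = 4
prio [10+:1] = (word>>10) & 0x1 = 1
flags [6+:4] = (word>>6) & 0xf = 13  ←
bank [0+:6] = (word>>0) & 0x3f = 61

13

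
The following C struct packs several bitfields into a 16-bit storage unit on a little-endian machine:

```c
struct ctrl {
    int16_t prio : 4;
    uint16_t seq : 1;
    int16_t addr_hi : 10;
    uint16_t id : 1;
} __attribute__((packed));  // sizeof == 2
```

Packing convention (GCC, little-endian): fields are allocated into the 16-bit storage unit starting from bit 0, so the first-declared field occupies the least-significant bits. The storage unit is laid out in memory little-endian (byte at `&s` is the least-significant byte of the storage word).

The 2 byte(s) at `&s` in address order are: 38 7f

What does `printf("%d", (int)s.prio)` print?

-8

[0]=0x38 [1]=0x7f (little-endian) → word 0x7f38
prio:4 @ bit 0 → (0x7f38>>0)&0xf = 0x8  ←
seq:1 @ bit 4 → (0x7f38>>4)&0x1 = 0x1
addr_hi:10 @ bit 5 → (0x7f38>>5)&0x3ff = 0x3f9
id:1 @ bit 15 → (0x7f38>>15)&0x1 = 0x0
prio signed 4b, MSB=1: 8 - 16 = -8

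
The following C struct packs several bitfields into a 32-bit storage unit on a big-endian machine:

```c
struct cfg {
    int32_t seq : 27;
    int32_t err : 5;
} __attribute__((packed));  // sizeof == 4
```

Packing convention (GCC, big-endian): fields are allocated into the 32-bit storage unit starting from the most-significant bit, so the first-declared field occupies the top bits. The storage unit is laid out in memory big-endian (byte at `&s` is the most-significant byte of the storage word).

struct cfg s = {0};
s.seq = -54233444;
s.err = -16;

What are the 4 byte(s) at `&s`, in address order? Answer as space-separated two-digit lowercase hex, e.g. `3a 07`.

98 8e d3 90

seq:27 = -54233444 → 0x4c4769c << 5 → word 0x988ed380
err:5 = -16 → 0x10 << 0 → word 0x988ed390
word = 0x988ed390 → big-endian bytes:
  [0]=0x98  [1]=0x8e  [2]=0xd3  [3]=0x90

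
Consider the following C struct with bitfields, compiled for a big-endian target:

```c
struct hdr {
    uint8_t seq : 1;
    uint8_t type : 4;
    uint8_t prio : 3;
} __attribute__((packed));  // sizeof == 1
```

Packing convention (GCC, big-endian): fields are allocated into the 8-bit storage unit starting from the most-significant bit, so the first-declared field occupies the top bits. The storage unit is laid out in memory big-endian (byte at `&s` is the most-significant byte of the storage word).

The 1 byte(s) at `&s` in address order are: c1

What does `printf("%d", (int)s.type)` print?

8

[0]=0xc1 (big-endian) → word 0xc1
seq:1 @ bit 7 → (0xc1>>7)&0x1 = 0x1
type:4 @ bit 3 → (0xc1>>3)&0xf = 0x8  ←
prio:3 @ bit 0 → (0xc1>>0)&0x7 = 0x1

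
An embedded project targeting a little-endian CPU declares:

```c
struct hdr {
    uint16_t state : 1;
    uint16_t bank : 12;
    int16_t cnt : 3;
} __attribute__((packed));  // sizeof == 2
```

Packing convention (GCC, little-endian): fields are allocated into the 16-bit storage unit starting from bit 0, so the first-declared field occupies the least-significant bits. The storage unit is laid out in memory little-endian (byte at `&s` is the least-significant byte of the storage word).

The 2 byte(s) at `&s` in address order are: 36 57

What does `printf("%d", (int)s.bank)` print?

2971

[0]=0x36 [1]=0x57 (little-endian) → word 0x5736
state [0+:1] = (word>>0) & 0x1 = 0
bank [1+:12] = (word>>1) & 0xfff = 2971  ←
cnt [13+:3] = (word>>13) & 0x7 = 2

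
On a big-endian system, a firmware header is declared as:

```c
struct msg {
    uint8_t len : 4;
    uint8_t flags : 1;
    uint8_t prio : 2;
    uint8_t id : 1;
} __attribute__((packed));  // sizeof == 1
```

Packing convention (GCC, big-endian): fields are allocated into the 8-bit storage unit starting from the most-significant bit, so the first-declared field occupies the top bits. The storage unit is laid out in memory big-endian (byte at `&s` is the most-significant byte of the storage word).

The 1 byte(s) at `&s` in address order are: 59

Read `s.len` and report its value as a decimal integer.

[0]=0x59 (big-endian) → word 0x59
len:4 @ bit 4 → (0x59>>4)&0xf = 0x5  ←
flags:1 @ bit 3 → (0x59>>3)&0x1 = 0x1
prio:2 @ bit 1 → (0x59>>1)&0x3 = 0x0
id:1 @ bit 0 → (0x59>>0)&0x1 = 0x1

5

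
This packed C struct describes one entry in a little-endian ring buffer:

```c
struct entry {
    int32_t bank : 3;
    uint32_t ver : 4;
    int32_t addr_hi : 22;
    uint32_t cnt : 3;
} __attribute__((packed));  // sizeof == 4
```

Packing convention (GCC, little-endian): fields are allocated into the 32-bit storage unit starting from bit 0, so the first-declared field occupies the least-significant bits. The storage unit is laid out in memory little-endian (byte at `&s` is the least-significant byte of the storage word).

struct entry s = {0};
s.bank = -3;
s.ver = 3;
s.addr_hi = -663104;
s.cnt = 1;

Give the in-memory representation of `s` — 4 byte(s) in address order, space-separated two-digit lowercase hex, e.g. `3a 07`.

1d e0 f0 3a

bank (3b) val=-3 bits=0x5 at bit 0: 0x00000005
ver (4b) val=3 bits=0x3 at bit 3: 0x0000001d
addr_hi (22b) val=-663104 bits=0x35e1c0 at bit 7: 0x1af0e01d
cnt (3b) val=1 bits=0x1 at bit 29: 0x3af0e01d
word = 0x3af0e01d → little-endian bytes:
  [0]=0x1d  [1]=0xe0  [2]=0xf0  [3]=0x3a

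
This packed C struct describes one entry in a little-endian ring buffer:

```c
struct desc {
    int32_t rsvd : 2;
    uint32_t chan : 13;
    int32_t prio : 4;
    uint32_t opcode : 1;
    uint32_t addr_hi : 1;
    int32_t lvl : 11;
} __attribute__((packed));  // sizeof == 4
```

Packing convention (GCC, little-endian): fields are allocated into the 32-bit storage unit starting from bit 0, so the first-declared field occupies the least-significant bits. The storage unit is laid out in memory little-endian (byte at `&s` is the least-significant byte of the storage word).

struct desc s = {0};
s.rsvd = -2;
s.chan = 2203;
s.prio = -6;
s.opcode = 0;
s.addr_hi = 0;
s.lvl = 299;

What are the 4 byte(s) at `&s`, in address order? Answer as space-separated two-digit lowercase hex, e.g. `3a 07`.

[0+:2] rsvd=-2 & 0x3 = 0x2; word=0x00000002
[2+:13] chan=2203 & 0x1fff = 0x89b; word=0x0000226e
[15+:4] prio=-6 & 0xf = 0xa; word=0x0005226e
[19+:1] opcode=0 & 0x1 = 0x0; word=0x0005226e
[20+:1] addr_hi=0 & 0x1 = 0x0; word=0x0005226e
[21+:11] lvl=299 & 0x7ff = 0x12b; word=0x2565226e
word = 0x2565226e → little-endian bytes:
  [0]=0x6e  [1]=0x22  [2]=0x65  [3]=0x25

6e 22 65 25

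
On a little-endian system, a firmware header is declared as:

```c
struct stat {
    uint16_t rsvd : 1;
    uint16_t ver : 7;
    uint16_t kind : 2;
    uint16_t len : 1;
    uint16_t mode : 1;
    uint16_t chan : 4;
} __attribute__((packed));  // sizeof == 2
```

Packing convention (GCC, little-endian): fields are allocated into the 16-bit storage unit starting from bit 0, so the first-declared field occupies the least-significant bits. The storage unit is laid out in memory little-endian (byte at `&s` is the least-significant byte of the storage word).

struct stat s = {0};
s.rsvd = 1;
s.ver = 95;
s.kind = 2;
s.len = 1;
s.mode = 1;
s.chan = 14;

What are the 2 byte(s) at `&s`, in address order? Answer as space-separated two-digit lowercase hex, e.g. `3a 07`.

[0+:1] rsvd=1 & 0x1 = 0x1; word=0x0001
[1+:7] ver=95 & 0x7f = 0x5f; word=0x00bf
[8+:2] kind=2 & 0x3 = 0x2; word=0x02bf
[10+:1] len=1 & 0x1 = 0x1; word=0x06bf
[11+:1] mode=1 & 0x1 = 0x1; word=0x0ebf
[12+:4] chan=14 & 0xf = 0xe; word=0xeebf
word = 0xeebf → little-endian bytes:
  [0]=0xbf  [1]=0xee

bf ee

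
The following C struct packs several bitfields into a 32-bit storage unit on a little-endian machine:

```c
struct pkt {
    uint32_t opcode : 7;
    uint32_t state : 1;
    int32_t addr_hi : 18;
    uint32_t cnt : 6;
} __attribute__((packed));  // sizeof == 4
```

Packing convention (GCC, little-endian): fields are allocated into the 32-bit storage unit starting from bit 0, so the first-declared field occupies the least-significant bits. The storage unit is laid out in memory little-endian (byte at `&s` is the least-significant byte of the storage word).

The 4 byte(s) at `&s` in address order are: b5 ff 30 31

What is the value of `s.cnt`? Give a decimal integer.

12

[0]=0xb5 [1]=0xff [2]=0x30 [3]=0x31 (little-endian) → word 0x3130ffb5
opcode [0+:7] = (word>>0) & 0x7f = 53
state [7+:1] = (word>>7) & 0x1 = 1
addr_hi [8+:18] = (word>>8) & 0x3ffff = 78079
cnt [26+:6] = (word>>26) & 0x3f = 12  ←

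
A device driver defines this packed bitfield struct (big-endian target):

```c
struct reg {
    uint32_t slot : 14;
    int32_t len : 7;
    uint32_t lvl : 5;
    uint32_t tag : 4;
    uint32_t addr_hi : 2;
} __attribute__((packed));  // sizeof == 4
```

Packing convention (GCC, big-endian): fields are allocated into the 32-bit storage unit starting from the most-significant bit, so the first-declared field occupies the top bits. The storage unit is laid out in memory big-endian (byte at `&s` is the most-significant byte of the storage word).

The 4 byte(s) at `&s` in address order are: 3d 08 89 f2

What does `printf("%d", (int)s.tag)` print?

[0]=0x3d [1]=0x08 [2]=0x89 [3]=0xf2 (big-endian) → word 0x3d0889f2
slot:14 @ bit 18 → (0x3d0889f2>>18)&0x3fff = 0xf42
len:7 @ bit 11 → (0x3d0889f2>>11)&0x7f = 0x11
lvl:5 @ bit 6 → (0x3d0889f2>>6)&0x1f = 0x7
tag:4 @ bit 2 → (0x3d0889f2>>2)&0xf = 0xc  ←
addr_hi:2 @ bit 0 → (0x3d0889f2>>0)&0x3 = 0x2

12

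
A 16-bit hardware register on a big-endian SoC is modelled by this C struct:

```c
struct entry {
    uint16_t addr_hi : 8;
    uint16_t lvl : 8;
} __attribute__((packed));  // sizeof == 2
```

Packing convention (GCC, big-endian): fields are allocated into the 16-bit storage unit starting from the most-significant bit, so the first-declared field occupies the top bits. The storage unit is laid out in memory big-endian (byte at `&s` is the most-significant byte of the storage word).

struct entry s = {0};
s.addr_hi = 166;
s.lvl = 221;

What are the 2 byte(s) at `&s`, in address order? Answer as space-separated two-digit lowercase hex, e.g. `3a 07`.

addr_hi (8b) val=166 bits=0xa6 at bit 8: 0xa600
lvl (8b) val=221 bits=0xdd at bit 0: 0xa6dd
word = 0xa6dd → big-endian bytes:
  [0]=0xa6  [1]=0xdd

a6 dd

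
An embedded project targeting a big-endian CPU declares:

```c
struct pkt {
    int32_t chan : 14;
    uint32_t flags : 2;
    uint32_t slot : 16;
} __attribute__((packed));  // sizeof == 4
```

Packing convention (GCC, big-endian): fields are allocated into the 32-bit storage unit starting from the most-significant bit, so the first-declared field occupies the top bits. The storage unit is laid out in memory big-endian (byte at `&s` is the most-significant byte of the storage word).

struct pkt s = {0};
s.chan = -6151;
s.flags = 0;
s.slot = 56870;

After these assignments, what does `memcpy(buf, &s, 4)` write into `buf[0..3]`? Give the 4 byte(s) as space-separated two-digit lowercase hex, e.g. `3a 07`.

9f e4 de 26

[18+:14] chan=-6151 & 0x3fff = 0x27f9; word=0x9fe40000
[16+:2] flags=0 & 0x3 = 0x0; word=0x9fe40000
[0+:16] slot=56870 & 0xffff = 0xde26; word=0x9fe4de26
word = 0x9fe4de26 → big-endian bytes:
  [0]=0x9f  [1]=0xe4  [2]=0xde  [3]=0x26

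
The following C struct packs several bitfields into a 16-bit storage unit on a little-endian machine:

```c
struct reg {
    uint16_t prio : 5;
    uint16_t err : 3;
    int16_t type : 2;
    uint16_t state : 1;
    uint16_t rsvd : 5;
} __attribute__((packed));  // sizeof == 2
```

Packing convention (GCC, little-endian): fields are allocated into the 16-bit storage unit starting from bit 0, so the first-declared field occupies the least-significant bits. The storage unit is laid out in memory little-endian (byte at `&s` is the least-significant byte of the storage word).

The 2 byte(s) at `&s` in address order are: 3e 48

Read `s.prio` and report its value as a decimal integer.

[0]=0x3e [1]=0x48 (little-endian) → word 0x483e
prio:5 @ bit 0 → (0x483e>>0)&0x1f = 0x1e  ←
err:3 @ bit 5 → (0x483e>>5)&0x7 = 0x1
type:2 @ bit 8 → (0x483e>>8)&0x3 = 0x0
state:1 @ bit 10 → (0x483e>>10)&0x1 = 0x0
rsvd:5 @ bit 11 → (0x483e>>11)&0x1f = 0x9

30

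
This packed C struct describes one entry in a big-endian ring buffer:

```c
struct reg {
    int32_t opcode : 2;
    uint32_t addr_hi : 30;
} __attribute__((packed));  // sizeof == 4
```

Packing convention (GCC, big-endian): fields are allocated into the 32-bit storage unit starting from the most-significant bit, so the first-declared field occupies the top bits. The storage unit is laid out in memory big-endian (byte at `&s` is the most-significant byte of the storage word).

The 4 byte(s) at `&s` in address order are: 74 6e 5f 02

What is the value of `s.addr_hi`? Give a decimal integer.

879648514

[0]=0x74 [1]=0x6e [2]=0x5f [3]=0x02 (big-endian) → word 0x746e5f02
opcode [30+:2] = (word>>30) & 0x3 = 1
addr_hi [0+:30] = (word>>0) & 0x3fffffff = 879648514  ←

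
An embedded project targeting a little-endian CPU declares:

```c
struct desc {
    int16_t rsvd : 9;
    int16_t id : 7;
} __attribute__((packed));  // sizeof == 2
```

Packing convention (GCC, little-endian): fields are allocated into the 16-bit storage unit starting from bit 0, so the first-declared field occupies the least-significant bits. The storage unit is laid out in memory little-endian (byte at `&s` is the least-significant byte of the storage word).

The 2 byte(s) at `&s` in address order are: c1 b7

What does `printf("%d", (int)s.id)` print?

-37

[0]=0xc1 [1]=0xb7 (little-endian) → word 0xb7c1
rsvd:9 @ bit 0 → (0xb7c1>>0)&0x1ff = 0x1c1
id:7 @ bit 9 → (0xb7c1>>9)&0x7f = 0x5b  ←
id signed 7b, MSB=1: 91 - 128 = -37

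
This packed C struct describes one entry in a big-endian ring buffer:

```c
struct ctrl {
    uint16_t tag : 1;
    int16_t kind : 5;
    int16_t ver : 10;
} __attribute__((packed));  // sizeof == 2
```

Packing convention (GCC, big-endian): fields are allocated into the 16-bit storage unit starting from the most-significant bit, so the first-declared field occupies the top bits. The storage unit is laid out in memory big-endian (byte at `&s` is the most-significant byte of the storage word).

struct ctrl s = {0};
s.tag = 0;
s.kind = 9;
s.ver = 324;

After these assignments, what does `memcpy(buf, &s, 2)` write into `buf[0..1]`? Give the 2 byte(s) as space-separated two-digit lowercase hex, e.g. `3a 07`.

tag:1 = 0 → 0x0 << 15 → word 0x0000
kind:5 = 9 → 0x9 << 10 → word 0x2400
ver:10 = 324 → 0x144 << 0 → word 0x2544
word = 0x2544 → big-endian bytes:
  [0]=0x25  [1]=0x44

25 44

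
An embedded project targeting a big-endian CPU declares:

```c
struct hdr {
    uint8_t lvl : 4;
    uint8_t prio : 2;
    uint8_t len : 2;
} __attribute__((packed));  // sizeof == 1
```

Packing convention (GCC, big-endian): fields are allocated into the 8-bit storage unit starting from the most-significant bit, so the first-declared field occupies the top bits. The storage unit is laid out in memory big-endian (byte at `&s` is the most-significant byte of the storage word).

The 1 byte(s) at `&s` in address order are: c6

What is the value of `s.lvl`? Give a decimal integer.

[0]=0xc6 (big-endian) → word 0xc6
lvl [4+:4] = (word>>4) & 0xf = 12  ←
prio [2+:2] = (word>>2) & 0x3 = 1
len [0+:2] = (word>>0) & 0x3 = 2

12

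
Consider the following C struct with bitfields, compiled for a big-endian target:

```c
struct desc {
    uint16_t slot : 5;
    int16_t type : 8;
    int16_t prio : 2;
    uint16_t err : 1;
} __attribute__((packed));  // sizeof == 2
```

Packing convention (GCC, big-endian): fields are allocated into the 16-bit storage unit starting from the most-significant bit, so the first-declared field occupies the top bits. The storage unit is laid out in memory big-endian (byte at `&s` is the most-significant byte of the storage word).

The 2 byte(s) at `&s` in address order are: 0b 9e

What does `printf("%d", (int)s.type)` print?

115

[0]=0x0b [1]=0x9e (big-endian) → word 0x0b9e
slot [11+:5] = (word>>11) & 0x1f = 1
type [3+:8] = (word>>3) & 0xff = 115  ←
prio [1+:2] = (word>>1) & 0x3 = 3
err [0+:1] = (word>>0) & 0x1 = 0
type signed 8b, MSB=0: value = 115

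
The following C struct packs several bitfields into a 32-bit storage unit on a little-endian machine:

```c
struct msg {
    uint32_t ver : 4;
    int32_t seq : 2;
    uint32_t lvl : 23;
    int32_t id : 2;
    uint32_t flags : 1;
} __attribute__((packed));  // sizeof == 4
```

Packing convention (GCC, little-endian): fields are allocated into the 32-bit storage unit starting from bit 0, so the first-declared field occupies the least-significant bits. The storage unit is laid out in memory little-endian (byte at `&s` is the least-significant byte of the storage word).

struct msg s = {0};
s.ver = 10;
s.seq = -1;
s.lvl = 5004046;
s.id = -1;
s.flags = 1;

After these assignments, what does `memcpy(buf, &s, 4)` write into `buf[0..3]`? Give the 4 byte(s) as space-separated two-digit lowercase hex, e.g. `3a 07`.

ba c3 16 f3

ver:4 = 10 → 0xa << 0 → word 0x0000000a
seq:2 = -1 → 0x3 << 4 → word 0x0000003a
lvl:23 = 5004046 → 0x4c5b0e << 6 → word 0x1316c3ba
id:2 = -1 → 0x3 << 29 → word 0x7316c3ba
flags:1 = 1 → 0x1 << 31 → word 0xf316c3ba
word = 0xf316c3ba → little-endian bytes:
  [0]=0xba  [1]=0xc3  [2]=0x16  [3]=0xf3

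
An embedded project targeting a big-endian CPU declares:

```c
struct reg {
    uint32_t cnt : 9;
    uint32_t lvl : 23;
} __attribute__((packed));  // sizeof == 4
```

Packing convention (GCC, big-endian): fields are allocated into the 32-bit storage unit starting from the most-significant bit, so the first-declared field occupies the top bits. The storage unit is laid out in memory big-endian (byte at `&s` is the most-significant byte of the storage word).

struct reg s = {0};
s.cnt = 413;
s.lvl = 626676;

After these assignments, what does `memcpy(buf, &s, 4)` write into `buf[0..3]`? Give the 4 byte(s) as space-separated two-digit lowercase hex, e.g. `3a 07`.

cnt (9b) val=413 bits=0x19d at bit 23: 0xce800000
lvl (23b) val=626676 bits=0x98ff4 at bit 0: 0xce898ff4
word = 0xce898ff4 → big-endian bytes:
  [0]=0xce  [1]=0x89  [2]=0x8f  [3]=0xf4

ce 89 8f f4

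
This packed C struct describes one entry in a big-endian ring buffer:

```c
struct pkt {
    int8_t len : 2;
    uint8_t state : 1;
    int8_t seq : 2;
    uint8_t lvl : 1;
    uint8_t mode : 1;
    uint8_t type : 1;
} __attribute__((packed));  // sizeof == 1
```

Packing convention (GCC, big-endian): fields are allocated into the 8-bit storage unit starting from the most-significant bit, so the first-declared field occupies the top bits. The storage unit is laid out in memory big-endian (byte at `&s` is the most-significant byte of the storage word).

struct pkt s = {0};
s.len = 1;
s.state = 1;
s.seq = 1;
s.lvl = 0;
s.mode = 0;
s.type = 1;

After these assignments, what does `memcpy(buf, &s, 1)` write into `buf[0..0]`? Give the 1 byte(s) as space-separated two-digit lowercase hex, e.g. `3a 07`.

len (2b) val=1 bits=0x1 at bit 6: 0x40
state (1b) val=1 bits=0x1 at bit 5: 0x60
seq (2b) val=1 bits=0x1 at bit 3: 0x68
lvl (1b) val=0 bits=0x0 at bit 2: 0x68
mode (1b) val=0 bits=0x0 at bit 1: 0x68
type (1b) val=1 bits=0x1 at bit 0: 0x69
word = 0x69 → big-endian bytes:
  [0]=0x69

69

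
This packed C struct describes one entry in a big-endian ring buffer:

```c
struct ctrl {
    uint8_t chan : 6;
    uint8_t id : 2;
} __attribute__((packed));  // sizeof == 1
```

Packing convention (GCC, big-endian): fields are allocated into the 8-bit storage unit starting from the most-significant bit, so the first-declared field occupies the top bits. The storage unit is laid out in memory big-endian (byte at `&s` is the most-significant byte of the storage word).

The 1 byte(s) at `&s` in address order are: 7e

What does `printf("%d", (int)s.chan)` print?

[0]=0x7e (big-endian) → word 0x7e
chan:6 @ bit 2 → (0x7e>>2)&0x3f = 0x1f  ←
id:2 @ bit 0 → (0x7e>>0)&0x3 = 0x2

31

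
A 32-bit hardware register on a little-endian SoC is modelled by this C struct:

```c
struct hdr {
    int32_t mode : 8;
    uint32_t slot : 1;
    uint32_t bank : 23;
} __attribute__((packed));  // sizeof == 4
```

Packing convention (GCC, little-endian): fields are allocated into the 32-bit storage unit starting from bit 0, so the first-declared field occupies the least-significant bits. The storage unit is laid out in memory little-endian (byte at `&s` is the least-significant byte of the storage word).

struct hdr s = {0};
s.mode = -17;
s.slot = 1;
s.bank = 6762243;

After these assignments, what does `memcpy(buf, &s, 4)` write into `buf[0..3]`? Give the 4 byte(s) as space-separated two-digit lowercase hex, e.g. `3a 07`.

ef 07 5e ce

[0+:8] mode=-17 & 0xff = 0xef; word=0x000000ef
[8+:1] slot=1 & 0x1 = 0x1; word=0x000001ef
[9+:23] bank=6762243 & 0x7fffff = 0x672f03; word=0xce5e07ef
word = 0xce5e07ef → little-endian bytes:
  [0]=0xef  [1]=0x07  [2]=0x5e  [3]=0xce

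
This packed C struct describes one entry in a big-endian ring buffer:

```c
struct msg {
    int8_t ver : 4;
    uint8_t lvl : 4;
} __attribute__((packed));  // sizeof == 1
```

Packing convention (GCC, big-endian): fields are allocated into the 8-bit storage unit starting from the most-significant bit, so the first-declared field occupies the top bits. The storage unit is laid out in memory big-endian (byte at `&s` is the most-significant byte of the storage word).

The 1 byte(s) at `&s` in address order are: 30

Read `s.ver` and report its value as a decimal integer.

[0]=0x30 (big-endian) → word 0x30
ver:4 @ bit 4 → (0x30>>4)&0xf = 0x3  ←
lvl:4 @ bit 0 → (0x30>>0)&0xf = 0x0
ver signed 4b, MSB=0: value = 3

3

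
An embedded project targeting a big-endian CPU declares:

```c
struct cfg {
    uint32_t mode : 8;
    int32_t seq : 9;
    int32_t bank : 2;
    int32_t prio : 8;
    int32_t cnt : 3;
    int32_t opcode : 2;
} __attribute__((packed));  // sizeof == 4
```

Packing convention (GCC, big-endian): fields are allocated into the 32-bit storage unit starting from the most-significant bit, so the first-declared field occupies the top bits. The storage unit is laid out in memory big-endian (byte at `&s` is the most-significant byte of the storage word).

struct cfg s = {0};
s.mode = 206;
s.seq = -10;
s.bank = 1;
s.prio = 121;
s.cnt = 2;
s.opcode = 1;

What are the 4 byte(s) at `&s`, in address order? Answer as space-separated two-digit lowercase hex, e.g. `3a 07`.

ce fb 2f 29

[24+:8] mode=206 & 0xff = 0xce; word=0xce000000
[15+:9] seq=-10 & 0x1ff = 0x1f6; word=0xcefb0000
[13+:2] bank=1 & 0x3 = 0x1; word=0xcefb2000
[5+:8] prio=121 & 0xff = 0x79; word=0xcefb2f20
[2+:3] cnt=2 & 0x7 = 0x2; word=0xcefb2f28
[0+:2] opcode=1 & 0x3 = 0x1; word=0xcefb2f29
word = 0xcefb2f29 → big-endian bytes:
  [0]=0xce  [1]=0xfb  [2]=0x2f  [3]=0x29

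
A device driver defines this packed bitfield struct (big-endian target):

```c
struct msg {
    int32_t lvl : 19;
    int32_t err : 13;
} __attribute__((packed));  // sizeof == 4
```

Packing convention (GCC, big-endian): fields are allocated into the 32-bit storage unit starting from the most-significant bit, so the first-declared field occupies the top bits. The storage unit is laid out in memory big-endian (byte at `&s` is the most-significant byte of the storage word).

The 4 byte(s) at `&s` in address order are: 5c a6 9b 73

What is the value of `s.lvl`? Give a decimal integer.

189748

[0]=0x5c [1]=0xa6 [2]=0x9b [3]=0x73 (big-endian) → word 0x5ca69b73
lvl:19 @ bit 13 → (0x5ca69b73>>13)&0x7ffff = 0x2e534  ←
err:13 @ bit 0 → (0x5ca69b73>>0)&0x1fff = 0x1b73
lvl signed 19b, MSB=0: value = 189748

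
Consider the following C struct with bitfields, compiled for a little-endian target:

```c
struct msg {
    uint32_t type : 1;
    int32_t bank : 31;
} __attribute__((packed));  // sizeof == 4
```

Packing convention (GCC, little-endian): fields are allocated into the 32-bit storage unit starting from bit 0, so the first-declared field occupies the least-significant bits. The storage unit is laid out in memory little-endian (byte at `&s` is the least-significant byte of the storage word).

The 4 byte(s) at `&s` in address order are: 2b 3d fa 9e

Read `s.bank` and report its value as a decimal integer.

-813883755

[0]=0x2b [1]=0x3d [2]=0xfa [3]=0x9e (little-endian) → word 0x9efa3d2b
type [0+:1] = (word>>0) & 0x1 = 1
bank [1+:31] = (word>>1) & 0x7fffffff = 1333599893  ←
bank signed 31b, MSB=1: 1333599893 - 2147483648 = -813883755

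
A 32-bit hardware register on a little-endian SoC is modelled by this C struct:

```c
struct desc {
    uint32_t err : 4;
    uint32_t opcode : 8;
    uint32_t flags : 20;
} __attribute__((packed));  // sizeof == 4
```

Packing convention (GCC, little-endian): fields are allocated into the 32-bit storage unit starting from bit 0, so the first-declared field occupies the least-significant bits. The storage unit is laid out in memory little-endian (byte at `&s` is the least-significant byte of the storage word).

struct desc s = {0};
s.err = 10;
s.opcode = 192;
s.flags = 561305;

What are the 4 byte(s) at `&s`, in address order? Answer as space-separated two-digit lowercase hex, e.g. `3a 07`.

err (4b) val=10 bits=0xa at bit 0: 0x0000000a
opcode (8b) val=192 bits=0xc0 at bit 4: 0x00000c0a
flags (20b) val=561305 bits=0x89099 at bit 12: 0x89099c0a
word = 0x89099c0a → little-endian bytes:
  [0]=0x0a  [1]=0x9c  [2]=0x09  [3]=0x89

0a 9c 09 89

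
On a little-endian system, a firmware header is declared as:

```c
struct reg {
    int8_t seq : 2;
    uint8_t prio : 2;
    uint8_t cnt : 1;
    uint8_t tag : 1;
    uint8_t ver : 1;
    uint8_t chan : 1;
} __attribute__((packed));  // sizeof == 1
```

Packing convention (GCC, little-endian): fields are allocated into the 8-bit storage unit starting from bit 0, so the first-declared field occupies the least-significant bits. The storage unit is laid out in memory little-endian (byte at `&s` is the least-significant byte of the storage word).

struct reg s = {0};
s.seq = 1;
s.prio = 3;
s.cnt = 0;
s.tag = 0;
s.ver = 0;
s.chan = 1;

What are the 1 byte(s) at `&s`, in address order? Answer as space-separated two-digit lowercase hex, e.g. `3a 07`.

8d

seq (2b) val=1 bits=0x1 at bit 0: 0x01
prio (2b) val=3 bits=0x3 at bit 2: 0x0d
cnt (1b) val=0 bits=0x0 at bit 4: 0x0d
tag (1b) val=0 bits=0x0 at bit 5: 0x0d
ver (1b) val=0 bits=0x0 at bit 6: 0x0d
chan (1b) val=1 bits=0x1 at bit 7: 0x8d
word = 0x8d → little-endian bytes:
  [0]=0x8d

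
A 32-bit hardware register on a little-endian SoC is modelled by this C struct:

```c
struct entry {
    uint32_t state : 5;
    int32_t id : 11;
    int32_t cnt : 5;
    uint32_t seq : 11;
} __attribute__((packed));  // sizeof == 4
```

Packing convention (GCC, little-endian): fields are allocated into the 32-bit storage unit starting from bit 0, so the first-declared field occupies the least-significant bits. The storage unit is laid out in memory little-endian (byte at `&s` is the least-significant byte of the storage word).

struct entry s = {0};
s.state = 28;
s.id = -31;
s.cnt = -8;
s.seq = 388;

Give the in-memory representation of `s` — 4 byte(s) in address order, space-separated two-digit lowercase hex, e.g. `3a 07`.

state (5b) val=28 bits=0x1c at bit 0: 0x0000001c
id (11b) val=-31 bits=0x7e1 at bit 5: 0x0000fc3c
cnt (5b) val=-8 bits=0x18 at bit 16: 0x0018fc3c
seq (11b) val=388 bits=0x184 at bit 21: 0x3098fc3c
word = 0x3098fc3c → little-endian bytes:
  [0]=0x3c  [1]=0xfc  [2]=0x98  [3]=0x30

3c fc 98 30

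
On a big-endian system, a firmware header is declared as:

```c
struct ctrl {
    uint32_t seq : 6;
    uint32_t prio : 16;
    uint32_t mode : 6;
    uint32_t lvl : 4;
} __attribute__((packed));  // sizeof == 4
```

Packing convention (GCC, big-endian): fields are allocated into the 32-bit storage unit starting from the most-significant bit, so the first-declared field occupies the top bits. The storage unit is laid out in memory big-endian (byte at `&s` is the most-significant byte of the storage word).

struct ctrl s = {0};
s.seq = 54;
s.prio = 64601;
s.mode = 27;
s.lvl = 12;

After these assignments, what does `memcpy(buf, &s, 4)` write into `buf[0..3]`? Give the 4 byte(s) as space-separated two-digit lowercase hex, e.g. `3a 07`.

seq (6b) val=54 bits=0x36 at bit 26: 0xd8000000
prio (16b) val=64601 bits=0xfc59 at bit 10: 0xdbf16400
mode (6b) val=27 bits=0x1b at bit 4: 0xdbf165b0
lvl (4b) val=12 bits=0xc at bit 0: 0xdbf165bc
word = 0xdbf165bc → big-endian bytes:
  [0]=0xdb  [1]=0xf1  [2]=0x65  [3]=0xbc

db f1 65 bc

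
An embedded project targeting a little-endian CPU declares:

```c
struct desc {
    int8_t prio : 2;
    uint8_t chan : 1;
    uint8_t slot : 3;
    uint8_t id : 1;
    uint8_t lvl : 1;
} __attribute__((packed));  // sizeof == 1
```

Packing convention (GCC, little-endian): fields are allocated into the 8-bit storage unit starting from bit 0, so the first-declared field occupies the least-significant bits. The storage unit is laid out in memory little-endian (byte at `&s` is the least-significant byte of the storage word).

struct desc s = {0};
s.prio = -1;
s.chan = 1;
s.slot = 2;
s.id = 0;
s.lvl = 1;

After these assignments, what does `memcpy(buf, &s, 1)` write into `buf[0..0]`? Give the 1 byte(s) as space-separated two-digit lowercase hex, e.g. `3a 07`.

97

[0+:2] prio=-1 & 0x3 = 0x3; word=0x03
[2+:1] chan=1 & 0x1 = 0x1; word=0x07
[3+:3] slot=2 & 0x7 = 0x2; word=0x17
[6+:1] id=0 & 0x1 = 0x0; word=0x17
[7+:1] lvl=1 & 0x1 = 0x1; word=0x97
word = 0x97 → little-endian bytes:
  [0]=0x97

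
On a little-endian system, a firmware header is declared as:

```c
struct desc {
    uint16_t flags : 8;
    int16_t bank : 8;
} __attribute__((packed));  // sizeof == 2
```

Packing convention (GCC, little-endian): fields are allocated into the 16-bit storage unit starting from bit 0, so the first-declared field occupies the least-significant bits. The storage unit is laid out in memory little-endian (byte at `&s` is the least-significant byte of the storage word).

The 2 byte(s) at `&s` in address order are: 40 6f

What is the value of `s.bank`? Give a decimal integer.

[0]=0x40 [1]=0x6f (little-endian) → word 0x6f40
flags:8 @ bit 0 → (0x6f40>>0)&0xff = 0x40
bank:8 @ bit 8 → (0x6f40>>8)&0xff = 0x6f  ←
bank signed 8b, MSB=0: value = 111

111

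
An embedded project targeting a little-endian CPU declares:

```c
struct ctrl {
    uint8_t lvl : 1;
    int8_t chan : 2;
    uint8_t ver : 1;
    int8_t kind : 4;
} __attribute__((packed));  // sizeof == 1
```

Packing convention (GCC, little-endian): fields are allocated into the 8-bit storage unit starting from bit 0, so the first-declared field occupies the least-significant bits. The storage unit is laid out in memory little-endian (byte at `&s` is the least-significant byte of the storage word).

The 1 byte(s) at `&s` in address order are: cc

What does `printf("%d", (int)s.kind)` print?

[0]=0xcc (little-endian) → word 0xcc
lvl [0+:1] = (word>>0) & 0x1 = 0
chan [1+:2] = (word>>1) & 0x3 = 2
ver [3+:1] = (word>>3) & 0x1 = 1
kind [4+:4] = (word>>4) & 0xf = 12  ←
kind signed 4b, MSB=1: 12 - 16 = -4

-4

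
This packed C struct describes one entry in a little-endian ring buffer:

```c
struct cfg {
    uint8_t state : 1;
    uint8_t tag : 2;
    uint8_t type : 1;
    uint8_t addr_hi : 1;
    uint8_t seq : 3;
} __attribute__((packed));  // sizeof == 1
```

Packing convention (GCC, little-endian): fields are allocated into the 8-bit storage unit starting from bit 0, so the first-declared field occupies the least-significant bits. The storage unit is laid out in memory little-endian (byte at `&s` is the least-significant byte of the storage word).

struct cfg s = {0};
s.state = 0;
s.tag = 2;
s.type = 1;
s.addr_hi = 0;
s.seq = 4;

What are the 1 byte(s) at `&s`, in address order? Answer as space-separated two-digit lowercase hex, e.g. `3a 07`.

state (1b) val=0 bits=0x0 at bit 0: 0x00
tag (2b) val=2 bits=0x2 at bit 1: 0x04
type (1b) val=1 bits=0x1 at bit 3: 0x0c
addr_hi (1b) val=0 bits=0x0 at bit 4: 0x0c
seq (3b) val=4 bits=0x4 at bit 5: 0x8c
word = 0x8c → little-endian bytes:
  [0]=0x8c

8c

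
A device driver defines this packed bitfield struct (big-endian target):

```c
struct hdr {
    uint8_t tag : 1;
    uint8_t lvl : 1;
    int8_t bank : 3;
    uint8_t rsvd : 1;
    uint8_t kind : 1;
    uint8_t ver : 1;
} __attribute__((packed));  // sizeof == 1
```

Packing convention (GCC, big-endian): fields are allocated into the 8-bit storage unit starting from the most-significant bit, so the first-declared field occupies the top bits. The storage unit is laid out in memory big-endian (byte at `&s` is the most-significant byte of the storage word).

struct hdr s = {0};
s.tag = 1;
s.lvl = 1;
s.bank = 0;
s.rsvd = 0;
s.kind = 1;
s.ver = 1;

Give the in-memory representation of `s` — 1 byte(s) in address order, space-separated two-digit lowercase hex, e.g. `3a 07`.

tag (1b) val=1 bits=0x1 at bit 7: 0x80
lvl (1b) val=1 bits=0x1 at bit 6: 0xc0
bank (3b) val=0 bits=0x0 at bit 3: 0xc0
rsvd (1b) val=0 bits=0x0 at bit 2: 0xc0
kind (1b) val=1 bits=0x1 at bit 1: 0xc2
ver (1b) val=1 bits=0x1 at bit 0: 0xc3
word = 0xc3 → big-endian bytes:
  [0]=0xc3

c3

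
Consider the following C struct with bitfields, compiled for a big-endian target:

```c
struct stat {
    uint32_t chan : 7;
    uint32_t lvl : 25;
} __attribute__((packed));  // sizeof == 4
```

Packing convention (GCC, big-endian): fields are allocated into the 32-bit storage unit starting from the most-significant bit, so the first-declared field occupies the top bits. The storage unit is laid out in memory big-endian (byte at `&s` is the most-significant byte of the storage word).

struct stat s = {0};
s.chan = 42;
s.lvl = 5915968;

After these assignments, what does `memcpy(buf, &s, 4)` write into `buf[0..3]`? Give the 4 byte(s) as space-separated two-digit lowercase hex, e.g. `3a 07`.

54 5a 45 40

chan:7 = 42 → 0x2a << 25 → word 0x54000000
lvl:25 = 5915968 → 0x5a4540 << 0 → word 0x545a4540
word = 0x545a4540 → big-endian bytes:
  [0]=0x54  [1]=0x5a  [2]=0x45  [3]=0x40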